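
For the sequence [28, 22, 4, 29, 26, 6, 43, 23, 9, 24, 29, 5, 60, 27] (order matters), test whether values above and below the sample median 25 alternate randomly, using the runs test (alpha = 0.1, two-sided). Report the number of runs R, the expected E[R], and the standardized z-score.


Step 1: Compute median = 25; label A = above, B = below.
Labels in order: ABBAABABBBABAA  (n_A = 7, n_B = 7)
Step 2: Count runs R = 9.
Step 3: Under H0 (random ordering), E[R] = 2*n_A*n_B/(n_A+n_B) + 1 = 2*7*7/14 + 1 = 8.0000.
        Var[R] = 2*n_A*n_B*(2*n_A*n_B - n_A - n_B) / ((n_A+n_B)^2 * (n_A+n_B-1)) = 8232/2548 = 3.2308.
        SD[R] = 1.7974.
Step 4: Continuity-corrected z = (R - 0.5 - E[R]) / SD[R] = (9 - 0.5 - 8.0000) / 1.7974 = 0.2782.
Step 5: Two-sided p-value via normal approximation = 2*(1 - Phi(|z|)) = 0.780879.
Step 6: alpha = 0.1. fail to reject H0.

R = 9, z = 0.2782, p = 0.780879, fail to reject H0.


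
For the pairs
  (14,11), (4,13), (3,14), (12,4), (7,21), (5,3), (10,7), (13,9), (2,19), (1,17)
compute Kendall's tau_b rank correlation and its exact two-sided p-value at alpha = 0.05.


Step 1: Enumerate the 45 unordered pairs (i,j) with i<j and classify each by sign(x_j-x_i) * sign(y_j-y_i).
  (1,2):dx=-10,dy=+2->D; (1,3):dx=-11,dy=+3->D; (1,4):dx=-2,dy=-7->C; (1,5):dx=-7,dy=+10->D
  (1,6):dx=-9,dy=-8->C; (1,7):dx=-4,dy=-4->C; (1,8):dx=-1,dy=-2->C; (1,9):dx=-12,dy=+8->D
  (1,10):dx=-13,dy=+6->D; (2,3):dx=-1,dy=+1->D; (2,4):dx=+8,dy=-9->D; (2,5):dx=+3,dy=+8->C
  (2,6):dx=+1,dy=-10->D; (2,7):dx=+6,dy=-6->D; (2,8):dx=+9,dy=-4->D; (2,9):dx=-2,dy=+6->D
  (2,10):dx=-3,dy=+4->D; (3,4):dx=+9,dy=-10->D; (3,5):dx=+4,dy=+7->C; (3,6):dx=+2,dy=-11->D
  (3,7):dx=+7,dy=-7->D; (3,8):dx=+10,dy=-5->D; (3,9):dx=-1,dy=+5->D; (3,10):dx=-2,dy=+3->D
  (4,5):dx=-5,dy=+17->D; (4,6):dx=-7,dy=-1->C; (4,7):dx=-2,dy=+3->D; (4,8):dx=+1,dy=+5->C
  (4,9):dx=-10,dy=+15->D; (4,10):dx=-11,dy=+13->D; (5,6):dx=-2,dy=-18->C; (5,7):dx=+3,dy=-14->D
  (5,8):dx=+6,dy=-12->D; (5,9):dx=-5,dy=-2->C; (5,10):dx=-6,dy=-4->C; (6,7):dx=+5,dy=+4->C
  (6,8):dx=+8,dy=+6->C; (6,9):dx=-3,dy=+16->D; (6,10):dx=-4,dy=+14->D; (7,8):dx=+3,dy=+2->C
  (7,9):dx=-8,dy=+12->D; (7,10):dx=-9,dy=+10->D; (8,9):dx=-11,dy=+10->D; (8,10):dx=-12,dy=+8->D
  (9,10):dx=-1,dy=-2->C
Step 2: C = 15, D = 30, total pairs = 45.
Step 3: tau = (C - D)/(n(n-1)/2) = (15 - 30)/45 = -0.333333.
Step 4: Exact two-sided p-value (enumerate n! = 3628800 permutations of y under H0): p = 0.216373.
Step 5: alpha = 0.05. fail to reject H0.

tau_b = -0.3333 (C=15, D=30), p = 0.216373, fail to reject H0.


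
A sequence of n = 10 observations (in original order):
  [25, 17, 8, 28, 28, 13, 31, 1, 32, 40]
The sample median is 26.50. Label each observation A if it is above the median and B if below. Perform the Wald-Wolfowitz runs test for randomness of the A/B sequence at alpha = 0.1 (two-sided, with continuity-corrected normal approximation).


Step 1: Compute median = 26.50; label A = above, B = below.
Labels in order: BBBAABABAA  (n_A = 5, n_B = 5)
Step 2: Count runs R = 6.
Step 3: Under H0 (random ordering), E[R] = 2*n_A*n_B/(n_A+n_B) + 1 = 2*5*5/10 + 1 = 6.0000.
        Var[R] = 2*n_A*n_B*(2*n_A*n_B - n_A - n_B) / ((n_A+n_B)^2 * (n_A+n_B-1)) = 2000/900 = 2.2222.
        SD[R] = 1.4907.
Step 4: R = E[R], so z = 0 with no continuity correction.
Step 5: Two-sided p-value via normal approximation = 2*(1 - Phi(|z|)) = 1.000000.
Step 6: alpha = 0.1. fail to reject H0.

R = 6, z = 0.0000, p = 1.000000, fail to reject H0.


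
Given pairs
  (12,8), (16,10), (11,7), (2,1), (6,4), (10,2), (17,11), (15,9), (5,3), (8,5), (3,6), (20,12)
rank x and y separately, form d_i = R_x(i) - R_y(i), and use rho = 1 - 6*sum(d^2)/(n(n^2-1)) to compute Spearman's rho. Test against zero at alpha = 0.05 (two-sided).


Step 1: Rank x and y separately (midranks; no ties here).
rank(x): 12->8, 16->10, 11->7, 2->1, 6->4, 10->6, 17->11, 15->9, 5->3, 8->5, 3->2, 20->12
rank(y): 8->8, 10->10, 7->7, 1->1, 4->4, 2->2, 11->11, 9->9, 3->3, 5->5, 6->6, 12->12
Step 2: d_i = R_x(i) - R_y(i); compute d_i^2.
  (8-8)^2=0, (10-10)^2=0, (7-7)^2=0, (1-1)^2=0, (4-4)^2=0, (6-2)^2=16, (11-11)^2=0, (9-9)^2=0, (3-3)^2=0, (5-5)^2=0, (2-6)^2=16, (12-12)^2=0
sum(d^2) = 32.
Step 3: rho = 1 - 6*32 / (12*(12^2 - 1)) = 1 - 192/1716 = 0.888112.
Step 4: Under H0, t = rho * sqrt((n-2)/(1-rho^2)) = 6.1103 ~ t(10).
Step 5: Two-sided p-value from the t-distribution with 10 df = 0.000114.
Step 6: alpha = 0.05. reject H0.

rho = 0.8881, p = 0.000114, reject H0 at alpha = 0.05.


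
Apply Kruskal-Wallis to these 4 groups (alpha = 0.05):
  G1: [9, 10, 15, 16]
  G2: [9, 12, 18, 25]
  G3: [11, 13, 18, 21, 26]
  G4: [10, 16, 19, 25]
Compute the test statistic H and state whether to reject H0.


Step 1: Combine all N = 17 observations and assign midranks.
sorted (value, group, rank): (9,G1,1.5), (9,G2,1.5), (10,G1,3.5), (10,G4,3.5), (11,G3,5), (12,G2,6), (13,G3,7), (15,G1,8), (16,G1,9.5), (16,G4,9.5), (18,G2,11.5), (18,G3,11.5), (19,G4,13), (21,G3,14), (25,G2,15.5), (25,G4,15.5), (26,G3,17)
Step 2: Sum ranks within each group.
R_1 = 22.5 (n_1 = 4)
R_2 = 34.5 (n_2 = 4)
R_3 = 54.5 (n_3 = 5)
R_4 = 41.5 (n_4 = 4)
Step 3: H = 12/(N(N+1)) * sum(R_i^2/n_i) - 3(N+1)
     = 12/(17*18) * (22.5^2/4 + 34.5^2/4 + 54.5^2/5 + 41.5^2/4) - 3*18
     = 0.039216 * 1448.74 - 54
     = 2.813235.
Step 4: Ties present; correction factor C = 1 - 30/(17^3 - 17) = 0.993873. Corrected H = 2.813235 / 0.993873 = 2.830580.
Step 5: Under H0, H ~ chi^2(3); p-value = 0.418491.
Step 6: alpha = 0.05. fail to reject H0.

H = 2.8306, df = 3, p = 0.418491, fail to reject H0.


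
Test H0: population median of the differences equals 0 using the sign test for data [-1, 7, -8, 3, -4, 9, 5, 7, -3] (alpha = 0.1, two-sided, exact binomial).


Step 1: Discard zero differences. Original n = 9; n_eff = number of nonzero differences = 9.
Nonzero differences (with sign): -1, +7, -8, +3, -4, +9, +5, +7, -3
Step 2: Count signs: positive = 5, negative = 4.
Step 3: Under H0: P(positive) = 0.5, so the number of positives S ~ Bin(9, 0.5).
Step 4: Two-sided exact p-value = sum of Bin(9,0.5) probabilities at or below the observed probability = 1.000000.
Step 5: alpha = 0.1. fail to reject H0.

n_eff = 9, pos = 5, neg = 4, p = 1.000000, fail to reject H0.


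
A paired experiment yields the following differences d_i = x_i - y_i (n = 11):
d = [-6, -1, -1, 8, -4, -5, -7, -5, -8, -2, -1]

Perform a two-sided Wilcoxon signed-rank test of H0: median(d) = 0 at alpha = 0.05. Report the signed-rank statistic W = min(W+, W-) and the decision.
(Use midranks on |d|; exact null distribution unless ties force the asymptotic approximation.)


Step 1: Drop any zero differences (none here) and take |d_i|.
|d| = [6, 1, 1, 8, 4, 5, 7, 5, 8, 2, 1]
Step 2: Midrank |d_i| (ties get averaged ranks).
ranks: |6|->8, |1|->2, |1|->2, |8|->10.5, |4|->5, |5|->6.5, |7|->9, |5|->6.5, |8|->10.5, |2|->4, |1|->2
Step 3: Attach original signs; sum ranks with positive sign and with negative sign.
W+ = 10.5 = 10.5
W- = 8 + 2 + 2 + 5 + 6.5 + 9 + 6.5 + 10.5 + 4 + 2 = 55.5
(Check: W+ + W- = 66 should equal n(n+1)/2 = 66.)
Step 4: Test statistic W = min(W+, W-) = 10.5.
Step 5: Ties in |d|, so use the tie-corrected normal approximation.
        E[W] = n(n+1)/4 = 11*12/4 = 33.
        Tie groups: |d|=1 (t=3), |d|=5 (t=2), |d|=8 (t=2); sum(t^3 - t) = 36.
        Var[W] = n(n+1)(2n+1)/24 - sum(t^3-t)/48 = 3036/24 - 36/48 = 125.75.
        z = (W - E[W]) / sqrt(Var[W]) = (10.5 - 33) / 11.2138 = -2.0065.
        Two-sided p = 2*Phi(z) = 0.044808.
Step 6: alpha = 0.05. reject H0.

W+ = 10.5, W- = 55.5, W = min = 10.5, p = 0.044808, reject H0.


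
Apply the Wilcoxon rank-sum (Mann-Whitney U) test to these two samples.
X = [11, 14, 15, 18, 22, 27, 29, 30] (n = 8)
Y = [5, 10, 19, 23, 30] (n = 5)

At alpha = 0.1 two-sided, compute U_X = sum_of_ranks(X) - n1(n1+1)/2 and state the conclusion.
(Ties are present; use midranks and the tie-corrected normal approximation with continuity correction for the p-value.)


Step 1: Combine and sort all 13 observations; assign midranks.
sorted (value, group): (5,Y), (10,Y), (11,X), (14,X), (15,X), (18,X), (19,Y), (22,X), (23,Y), (27,X), (29,X), (30,X), (30,Y)
ranks: 5->1, 10->2, 11->3, 14->4, 15->5, 18->6, 19->7, 22->8, 23->9, 27->10, 29->11, 30->12.5, 30->12.5
Step 2: Rank sum for X: R1 = 3 + 4 + 5 + 6 + 8 + 10 + 11 + 12.5 = 59.5.
Step 3: U_X = R1 - n1(n1+1)/2 = 59.5 - 8*9/2 = 59.5 - 36 = 23.5.
       U_Y = n1*n2 - U_X = 40 - 23.5 = 16.5.
Step 4: Ties are present, so use the tie-corrected normal approximation (with continuity correction) for the p-value.
Step 5: p-value = 0.660111; compare to alpha = 0.1. fail to reject H0.

U_X = 23.5, p = 0.660111, fail to reject H0 at alpha = 0.1.


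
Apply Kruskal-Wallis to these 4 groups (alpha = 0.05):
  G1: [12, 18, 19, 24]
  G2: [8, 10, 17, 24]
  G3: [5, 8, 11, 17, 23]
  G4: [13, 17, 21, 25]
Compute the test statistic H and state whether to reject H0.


Step 1: Combine all N = 17 observations and assign midranks.
sorted (value, group, rank): (5,G3,1), (8,G2,2.5), (8,G3,2.5), (10,G2,4), (11,G3,5), (12,G1,6), (13,G4,7), (17,G2,9), (17,G3,9), (17,G4,9), (18,G1,11), (19,G1,12), (21,G4,13), (23,G3,14), (24,G1,15.5), (24,G2,15.5), (25,G4,17)
Step 2: Sum ranks within each group.
R_1 = 44.5 (n_1 = 4)
R_2 = 31 (n_2 = 4)
R_3 = 31.5 (n_3 = 5)
R_4 = 46 (n_4 = 4)
Step 3: H = 12/(N(N+1)) * sum(R_i^2/n_i) - 3(N+1)
     = 12/(17*18) * (44.5^2/4 + 31^2/4 + 31.5^2/5 + 46^2/4) - 3*18
     = 0.039216 * 1462.76 - 54
     = 3.363235.
Step 4: Ties present; correction factor C = 1 - 36/(17^3 - 17) = 0.992647. Corrected H = 3.363235 / 0.992647 = 3.388148.
Step 5: Under H0, H ~ chi^2(3); p-value = 0.335561.
Step 6: alpha = 0.05. fail to reject H0.

H = 3.3881, df = 3, p = 0.335561, fail to reject H0.


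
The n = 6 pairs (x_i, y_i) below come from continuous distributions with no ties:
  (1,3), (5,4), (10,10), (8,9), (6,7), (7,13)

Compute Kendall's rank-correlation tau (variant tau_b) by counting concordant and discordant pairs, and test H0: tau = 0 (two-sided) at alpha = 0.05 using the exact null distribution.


Step 1: Enumerate the 15 unordered pairs (i,j) with i<j and classify each by sign(x_j-x_i) * sign(y_j-y_i).
  (1,2):dx=+4,dy=+1->C; (1,3):dx=+9,dy=+7->C; (1,4):dx=+7,dy=+6->C; (1,5):dx=+5,dy=+4->C
  (1,6):dx=+6,dy=+10->C; (2,3):dx=+5,dy=+6->C; (2,4):dx=+3,dy=+5->C; (2,5):dx=+1,dy=+3->C
  (2,6):dx=+2,dy=+9->C; (3,4):dx=-2,dy=-1->C; (3,5):dx=-4,dy=-3->C; (3,6):dx=-3,dy=+3->D
  (4,5):dx=-2,dy=-2->C; (4,6):dx=-1,dy=+4->D; (5,6):dx=+1,dy=+6->C
Step 2: C = 13, D = 2, total pairs = 15.
Step 3: tau = (C - D)/(n(n-1)/2) = (13 - 2)/15 = 0.733333.
Step 4: Exact two-sided p-value (enumerate n! = 720 permutations of y under H0): p = 0.055556.
Step 5: alpha = 0.05. fail to reject H0.

tau_b = 0.7333 (C=13, D=2), p = 0.055556, fail to reject H0.


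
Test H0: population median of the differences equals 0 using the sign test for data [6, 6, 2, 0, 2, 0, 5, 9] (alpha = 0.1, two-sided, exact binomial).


Step 1: Discard zero differences. Original n = 8; n_eff = number of nonzero differences = 6.
Nonzero differences (with sign): +6, +6, +2, +2, +5, +9
Step 2: Count signs: positive = 6, negative = 0.
Step 3: Under H0: P(positive) = 0.5, so the number of positives S ~ Bin(6, 0.5).
Step 4: Two-sided exact p-value = sum of Bin(6,0.5) probabilities at or below the observed probability = 0.031250.
Step 5: alpha = 0.1. reject H0.

n_eff = 6, pos = 6, neg = 0, p = 0.031250, reject H0.


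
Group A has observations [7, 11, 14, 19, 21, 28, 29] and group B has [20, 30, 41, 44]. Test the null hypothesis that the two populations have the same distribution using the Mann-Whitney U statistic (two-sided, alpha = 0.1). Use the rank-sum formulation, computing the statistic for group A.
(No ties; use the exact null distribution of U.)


Step 1: Combine and sort all 11 observations; assign midranks.
sorted (value, group): (7,X), (11,X), (14,X), (19,X), (20,Y), (21,X), (28,X), (29,X), (30,Y), (41,Y), (44,Y)
ranks: 7->1, 11->2, 14->3, 19->4, 20->5, 21->6, 28->7, 29->8, 30->9, 41->10, 44->11
Step 2: Rank sum for X: R1 = 1 + 2 + 3 + 4 + 6 + 7 + 8 = 31.
Step 3: U_X = R1 - n1(n1+1)/2 = 31 - 7*8/2 = 31 - 28 = 3.
       U_Y = n1*n2 - U_X = 28 - 3 = 25.
Step 4: No ties, so the exact null distribution of U (based on enumerating the C(11,7) = 330 equally likely rank assignments) gives the two-sided p-value.
Step 5: p-value = 0.042424; compare to alpha = 0.1. reject H0.

U_X = 3, p = 0.042424, reject H0 at alpha = 0.1.


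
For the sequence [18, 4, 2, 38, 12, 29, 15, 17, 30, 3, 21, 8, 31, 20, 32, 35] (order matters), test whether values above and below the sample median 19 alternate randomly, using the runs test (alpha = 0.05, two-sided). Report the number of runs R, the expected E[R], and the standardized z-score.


Step 1: Compute median = 19; label A = above, B = below.
Labels in order: BBBABABBABABAAAA  (n_A = 8, n_B = 8)
Step 2: Count runs R = 10.
Step 3: Under H0 (random ordering), E[R] = 2*n_A*n_B/(n_A+n_B) + 1 = 2*8*8/16 + 1 = 9.0000.
        Var[R] = 2*n_A*n_B*(2*n_A*n_B - n_A - n_B) / ((n_A+n_B)^2 * (n_A+n_B-1)) = 14336/3840 = 3.7333.
        SD[R] = 1.9322.
Step 4: Continuity-corrected z = (R - 0.5 - E[R]) / SD[R] = (10 - 0.5 - 9.0000) / 1.9322 = 0.2588.
Step 5: Two-sided p-value via normal approximation = 2*(1 - Phi(|z|)) = 0.795809.
Step 6: alpha = 0.05. fail to reject H0.

R = 10, z = 0.2588, p = 0.795809, fail to reject H0.


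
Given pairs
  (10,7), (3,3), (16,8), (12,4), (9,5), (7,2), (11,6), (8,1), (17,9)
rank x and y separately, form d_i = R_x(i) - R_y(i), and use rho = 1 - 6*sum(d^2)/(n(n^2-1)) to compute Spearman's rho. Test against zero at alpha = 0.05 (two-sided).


Step 1: Rank x and y separately (midranks; no ties here).
rank(x): 10->5, 3->1, 16->8, 12->7, 9->4, 7->2, 11->6, 8->3, 17->9
rank(y): 7->7, 3->3, 8->8, 4->4, 5->5, 2->2, 6->6, 1->1, 9->9
Step 2: d_i = R_x(i) - R_y(i); compute d_i^2.
  (5-7)^2=4, (1-3)^2=4, (8-8)^2=0, (7-4)^2=9, (4-5)^2=1, (2-2)^2=0, (6-6)^2=0, (3-1)^2=4, (9-9)^2=0
sum(d^2) = 22.
Step 3: rho = 1 - 6*22 / (9*(9^2 - 1)) = 1 - 132/720 = 0.816667.
Step 4: Under H0, t = rho * sqrt((n-2)/(1-rho^2)) = 3.7440 ~ t(7).
Step 5: Two-sided p-value from the t-distribution with 7 df = 0.007225.
Step 6: alpha = 0.05. reject H0.

rho = 0.8167, p = 0.007225, reject H0 at alpha = 0.05.


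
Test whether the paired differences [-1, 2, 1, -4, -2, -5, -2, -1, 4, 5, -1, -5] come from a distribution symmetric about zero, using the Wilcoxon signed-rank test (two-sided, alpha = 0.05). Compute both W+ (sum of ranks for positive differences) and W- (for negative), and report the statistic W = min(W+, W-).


Step 1: Drop any zero differences (none here) and take |d_i|.
|d| = [1, 2, 1, 4, 2, 5, 2, 1, 4, 5, 1, 5]
Step 2: Midrank |d_i| (ties get averaged ranks).
ranks: |1|->2.5, |2|->6, |1|->2.5, |4|->8.5, |2|->6, |5|->11, |2|->6, |1|->2.5, |4|->8.5, |5|->11, |1|->2.5, |5|->11
Step 3: Attach original signs; sum ranks with positive sign and with negative sign.
W+ = 6 + 2.5 + 8.5 + 11 = 28
W- = 2.5 + 8.5 + 6 + 11 + 6 + 2.5 + 2.5 + 11 = 50
(Check: W+ + W- = 78 should equal n(n+1)/2 = 78.)
Step 4: Test statistic W = min(W+, W-) = 28.
Step 5: Ties in |d|, so use the tie-corrected normal approximation.
        E[W] = n(n+1)/4 = 12*13/4 = 39.
        Tie groups: |d|=1 (t=4), |d|=2 (t=3), |d|=4 (t=2), |d|=5 (t=3); sum(t^3 - t) = 114.
        Var[W] = n(n+1)(2n+1)/24 - sum(t^3-t)/48 = 3900/24 - 114/48 = 160.125.
        z = (W - E[W]) / sqrt(Var[W]) = (28 - 39) / 12.6541 = -0.8693.
        Two-sided p = 2*Phi(z) = 0.384690.
Step 6: alpha = 0.05. fail to reject H0.

W+ = 28, W- = 50, W = min = 28, p = 0.384690, fail to reject H0.


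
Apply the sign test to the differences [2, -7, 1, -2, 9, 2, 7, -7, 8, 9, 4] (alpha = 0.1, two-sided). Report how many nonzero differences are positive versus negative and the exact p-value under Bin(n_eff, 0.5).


Step 1: Discard zero differences. Original n = 11; n_eff = number of nonzero differences = 11.
Nonzero differences (with sign): +2, -7, +1, -2, +9, +2, +7, -7, +8, +9, +4
Step 2: Count signs: positive = 8, negative = 3.
Step 3: Under H0: P(positive) = 0.5, so the number of positives S ~ Bin(11, 0.5).
Step 4: Two-sided exact p-value = sum of Bin(11,0.5) probabilities at or below the observed probability = 0.226562.
Step 5: alpha = 0.1. fail to reject H0.

n_eff = 11, pos = 8, neg = 3, p = 0.226562, fail to reject H0.


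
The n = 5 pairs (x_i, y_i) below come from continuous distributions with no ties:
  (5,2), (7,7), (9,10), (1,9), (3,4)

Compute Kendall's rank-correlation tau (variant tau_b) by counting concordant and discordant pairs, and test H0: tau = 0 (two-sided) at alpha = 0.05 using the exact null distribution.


Step 1: Enumerate the 10 unordered pairs (i,j) with i<j and classify each by sign(x_j-x_i) * sign(y_j-y_i).
  (1,2):dx=+2,dy=+5->C; (1,3):dx=+4,dy=+8->C; (1,4):dx=-4,dy=+7->D; (1,5):dx=-2,dy=+2->D
  (2,3):dx=+2,dy=+3->C; (2,4):dx=-6,dy=+2->D; (2,5):dx=-4,dy=-3->C; (3,4):dx=-8,dy=-1->C
  (3,5):dx=-6,dy=-6->C; (4,5):dx=+2,dy=-5->D
Step 2: C = 6, D = 4, total pairs = 10.
Step 3: tau = (C - D)/(n(n-1)/2) = (6 - 4)/10 = 0.200000.
Step 4: Exact two-sided p-value (enumerate n! = 120 permutations of y under H0): p = 0.816667.
Step 5: alpha = 0.05. fail to reject H0.

tau_b = 0.2000 (C=6, D=4), p = 0.816667, fail to reject H0.


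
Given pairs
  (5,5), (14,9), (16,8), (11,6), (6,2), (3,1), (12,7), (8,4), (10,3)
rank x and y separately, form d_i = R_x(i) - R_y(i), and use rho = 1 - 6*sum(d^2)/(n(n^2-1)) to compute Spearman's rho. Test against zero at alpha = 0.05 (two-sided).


Step 1: Rank x and y separately (midranks; no ties here).
rank(x): 5->2, 14->8, 16->9, 11->6, 6->3, 3->1, 12->7, 8->4, 10->5
rank(y): 5->5, 9->9, 8->8, 6->6, 2->2, 1->1, 7->7, 4->4, 3->3
Step 2: d_i = R_x(i) - R_y(i); compute d_i^2.
  (2-5)^2=9, (8-9)^2=1, (9-8)^2=1, (6-6)^2=0, (3-2)^2=1, (1-1)^2=0, (7-7)^2=0, (4-4)^2=0, (5-3)^2=4
sum(d^2) = 16.
Step 3: rho = 1 - 6*16 / (9*(9^2 - 1)) = 1 - 96/720 = 0.866667.
Step 4: Under H0, t = rho * sqrt((n-2)/(1-rho^2)) = 4.5962 ~ t(7).
Step 5: Two-sided p-value from the t-distribution with 7 df = 0.002495.
Step 6: alpha = 0.05. reject H0.

rho = 0.8667, p = 0.002495, reject H0 at alpha = 0.05.


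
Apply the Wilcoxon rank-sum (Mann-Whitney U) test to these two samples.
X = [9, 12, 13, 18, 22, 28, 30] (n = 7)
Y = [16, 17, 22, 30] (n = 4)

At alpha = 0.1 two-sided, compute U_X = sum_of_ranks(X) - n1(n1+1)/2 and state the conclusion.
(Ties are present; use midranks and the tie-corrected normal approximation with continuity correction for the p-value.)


Step 1: Combine and sort all 11 observations; assign midranks.
sorted (value, group): (9,X), (12,X), (13,X), (16,Y), (17,Y), (18,X), (22,X), (22,Y), (28,X), (30,X), (30,Y)
ranks: 9->1, 12->2, 13->3, 16->4, 17->5, 18->6, 22->7.5, 22->7.5, 28->9, 30->10.5, 30->10.5
Step 2: Rank sum for X: R1 = 1 + 2 + 3 + 6 + 7.5 + 9 + 10.5 = 39.
Step 3: U_X = R1 - n1(n1+1)/2 = 39 - 7*8/2 = 39 - 28 = 11.
       U_Y = n1*n2 - U_X = 28 - 11 = 17.
Step 4: Ties are present, so use the tie-corrected normal approximation (with continuity correction) for the p-value.
Step 5: p-value = 0.635059; compare to alpha = 0.1. fail to reject H0.

U_X = 11, p = 0.635059, fail to reject H0 at alpha = 0.1.


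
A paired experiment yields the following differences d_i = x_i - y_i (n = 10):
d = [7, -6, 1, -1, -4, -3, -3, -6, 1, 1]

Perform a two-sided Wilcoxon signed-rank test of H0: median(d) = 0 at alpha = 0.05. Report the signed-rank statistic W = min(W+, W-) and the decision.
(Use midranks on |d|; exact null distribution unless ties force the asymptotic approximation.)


Step 1: Drop any zero differences (none here) and take |d_i|.
|d| = [7, 6, 1, 1, 4, 3, 3, 6, 1, 1]
Step 2: Midrank |d_i| (ties get averaged ranks).
ranks: |7|->10, |6|->8.5, |1|->2.5, |1|->2.5, |4|->7, |3|->5.5, |3|->5.5, |6|->8.5, |1|->2.5, |1|->2.5
Step 3: Attach original signs; sum ranks with positive sign and with negative sign.
W+ = 10 + 2.5 + 2.5 + 2.5 = 17.5
W- = 8.5 + 2.5 + 7 + 5.5 + 5.5 + 8.5 = 37.5
(Check: W+ + W- = 55 should equal n(n+1)/2 = 55.)
Step 4: Test statistic W = min(W+, W-) = 17.5.
Step 5: Ties in |d|, so use the tie-corrected normal approximation.
        E[W] = n(n+1)/4 = 10*11/4 = 27.5.
        Tie groups: |d|=1 (t=4), |d|=3 (t=2), |d|=6 (t=2); sum(t^3 - t) = 72.
        Var[W] = n(n+1)(2n+1)/24 - sum(t^3-t)/48 = 2310/24 - 72/48 = 94.75.
        z = (W - E[W]) / sqrt(Var[W]) = (17.5 - 27.5) / 9.7340 = -1.0273.
        Two-sided p = 2*Phi(z) = 0.304265.
Step 6: alpha = 0.05. fail to reject H0.

W+ = 17.5, W- = 37.5, W = min = 17.5, p = 0.304265, fail to reject H0.


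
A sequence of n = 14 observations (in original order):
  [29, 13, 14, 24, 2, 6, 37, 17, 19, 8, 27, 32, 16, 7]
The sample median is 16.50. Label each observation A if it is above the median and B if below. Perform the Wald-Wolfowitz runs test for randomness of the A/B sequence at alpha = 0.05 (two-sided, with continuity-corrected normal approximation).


Step 1: Compute median = 16.50; label A = above, B = below.
Labels in order: ABBABBAAABAABB  (n_A = 7, n_B = 7)
Step 2: Count runs R = 8.
Step 3: Under H0 (random ordering), E[R] = 2*n_A*n_B/(n_A+n_B) + 1 = 2*7*7/14 + 1 = 8.0000.
        Var[R] = 2*n_A*n_B*(2*n_A*n_B - n_A - n_B) / ((n_A+n_B)^2 * (n_A+n_B-1)) = 8232/2548 = 3.2308.
        SD[R] = 1.7974.
Step 4: R = E[R], so z = 0 with no continuity correction.
Step 5: Two-sided p-value via normal approximation = 2*(1 - Phi(|z|)) = 1.000000.
Step 6: alpha = 0.05. fail to reject H0.

R = 8, z = 0.0000, p = 1.000000, fail to reject H0.


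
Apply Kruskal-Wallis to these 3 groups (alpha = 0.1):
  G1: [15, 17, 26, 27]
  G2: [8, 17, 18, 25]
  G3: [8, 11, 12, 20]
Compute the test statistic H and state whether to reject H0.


Step 1: Combine all N = 12 observations and assign midranks.
sorted (value, group, rank): (8,G2,1.5), (8,G3,1.5), (11,G3,3), (12,G3,4), (15,G1,5), (17,G1,6.5), (17,G2,6.5), (18,G2,8), (20,G3,9), (25,G2,10), (26,G1,11), (27,G1,12)
Step 2: Sum ranks within each group.
R_1 = 34.5 (n_1 = 4)
R_2 = 26 (n_2 = 4)
R_3 = 17.5 (n_3 = 4)
Step 3: H = 12/(N(N+1)) * sum(R_i^2/n_i) - 3(N+1)
     = 12/(12*13) * (34.5^2/4 + 26^2/4 + 17.5^2/4) - 3*13
     = 0.076923 * 543.125 - 39
     = 2.778846.
Step 4: Ties present; correction factor C = 1 - 12/(12^3 - 12) = 0.993007. Corrected H = 2.778846 / 0.993007 = 2.798415.
Step 5: Under H0, H ~ chi^2(2); p-value = 0.246792.
Step 6: alpha = 0.1. fail to reject H0.

H = 2.7984, df = 2, p = 0.246792, fail to reject H0.


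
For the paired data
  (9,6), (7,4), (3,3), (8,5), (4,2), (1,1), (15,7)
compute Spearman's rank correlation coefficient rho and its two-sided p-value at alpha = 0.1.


Step 1: Rank x and y separately (midranks; no ties here).
rank(x): 9->6, 7->4, 3->2, 8->5, 4->3, 1->1, 15->7
rank(y): 6->6, 4->4, 3->3, 5->5, 2->2, 1->1, 7->7
Step 2: d_i = R_x(i) - R_y(i); compute d_i^2.
  (6-6)^2=0, (4-4)^2=0, (2-3)^2=1, (5-5)^2=0, (3-2)^2=1, (1-1)^2=0, (7-7)^2=0
sum(d^2) = 2.
Step 3: rho = 1 - 6*2 / (7*(7^2 - 1)) = 1 - 12/336 = 0.964286.
Step 4: Under H0, t = rho * sqrt((n-2)/(1-rho^2)) = 8.1408 ~ t(5).
Step 5: Two-sided p-value from the t-distribution with 5 df = 0.000454.
Step 6: alpha = 0.1. reject H0.

rho = 0.9643, p = 0.000454, reject H0 at alpha = 0.1.


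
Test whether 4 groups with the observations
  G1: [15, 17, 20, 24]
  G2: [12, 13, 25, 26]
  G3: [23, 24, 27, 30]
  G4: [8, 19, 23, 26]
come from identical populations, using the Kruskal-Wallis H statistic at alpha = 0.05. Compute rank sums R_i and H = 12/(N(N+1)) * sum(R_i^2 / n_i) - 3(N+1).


Step 1: Combine all N = 16 observations and assign midranks.
sorted (value, group, rank): (8,G4,1), (12,G2,2), (13,G2,3), (15,G1,4), (17,G1,5), (19,G4,6), (20,G1,7), (23,G3,8.5), (23,G4,8.5), (24,G1,10.5), (24,G3,10.5), (25,G2,12), (26,G2,13.5), (26,G4,13.5), (27,G3,15), (30,G3,16)
Step 2: Sum ranks within each group.
R_1 = 26.5 (n_1 = 4)
R_2 = 30.5 (n_2 = 4)
R_3 = 50 (n_3 = 4)
R_4 = 29 (n_4 = 4)
Step 3: H = 12/(N(N+1)) * sum(R_i^2/n_i) - 3(N+1)
     = 12/(16*17) * (26.5^2/4 + 30.5^2/4 + 50^2/4 + 29^2/4) - 3*17
     = 0.044118 * 1243.38 - 51
     = 3.854779.
Step 4: Ties present; correction factor C = 1 - 18/(16^3 - 16) = 0.995588. Corrected H = 3.854779 / 0.995588 = 3.871861.
Step 5: Under H0, H ~ chi^2(3); p-value = 0.275637.
Step 6: alpha = 0.05. fail to reject H0.

H = 3.8719, df = 3, p = 0.275637, fail to reject H0.


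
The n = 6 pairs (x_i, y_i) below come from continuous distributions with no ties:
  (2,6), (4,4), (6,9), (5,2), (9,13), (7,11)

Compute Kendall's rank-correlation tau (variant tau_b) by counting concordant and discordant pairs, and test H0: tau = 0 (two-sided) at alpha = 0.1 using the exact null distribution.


Step 1: Enumerate the 15 unordered pairs (i,j) with i<j and classify each by sign(x_j-x_i) * sign(y_j-y_i).
  (1,2):dx=+2,dy=-2->D; (1,3):dx=+4,dy=+3->C; (1,4):dx=+3,dy=-4->D; (1,5):dx=+7,dy=+7->C
  (1,6):dx=+5,dy=+5->C; (2,3):dx=+2,dy=+5->C; (2,4):dx=+1,dy=-2->D; (2,5):dx=+5,dy=+9->C
  (2,6):dx=+3,dy=+7->C; (3,4):dx=-1,dy=-7->C; (3,5):dx=+3,dy=+4->C; (3,6):dx=+1,dy=+2->C
  (4,5):dx=+4,dy=+11->C; (4,6):dx=+2,dy=+9->C; (5,6):dx=-2,dy=-2->C
Step 2: C = 12, D = 3, total pairs = 15.
Step 3: tau = (C - D)/(n(n-1)/2) = (12 - 3)/15 = 0.600000.
Step 4: Exact two-sided p-value (enumerate n! = 720 permutations of y under H0): p = 0.136111.
Step 5: alpha = 0.1. fail to reject H0.

tau_b = 0.6000 (C=12, D=3), p = 0.136111, fail to reject H0.


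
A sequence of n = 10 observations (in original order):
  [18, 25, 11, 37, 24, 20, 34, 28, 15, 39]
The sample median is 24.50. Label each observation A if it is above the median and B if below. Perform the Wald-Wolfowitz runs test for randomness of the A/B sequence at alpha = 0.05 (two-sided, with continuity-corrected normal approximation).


Step 1: Compute median = 24.50; label A = above, B = below.
Labels in order: BABABBAABA  (n_A = 5, n_B = 5)
Step 2: Count runs R = 8.
Step 3: Under H0 (random ordering), E[R] = 2*n_A*n_B/(n_A+n_B) + 1 = 2*5*5/10 + 1 = 6.0000.
        Var[R] = 2*n_A*n_B*(2*n_A*n_B - n_A - n_B) / ((n_A+n_B)^2 * (n_A+n_B-1)) = 2000/900 = 2.2222.
        SD[R] = 1.4907.
Step 4: Continuity-corrected z = (R - 0.5 - E[R]) / SD[R] = (8 - 0.5 - 6.0000) / 1.4907 = 1.0062.
Step 5: Two-sided p-value via normal approximation = 2*(1 - Phi(|z|)) = 0.314305.
Step 6: alpha = 0.05. fail to reject H0.

R = 8, z = 1.0062, p = 0.314305, fail to reject H0.


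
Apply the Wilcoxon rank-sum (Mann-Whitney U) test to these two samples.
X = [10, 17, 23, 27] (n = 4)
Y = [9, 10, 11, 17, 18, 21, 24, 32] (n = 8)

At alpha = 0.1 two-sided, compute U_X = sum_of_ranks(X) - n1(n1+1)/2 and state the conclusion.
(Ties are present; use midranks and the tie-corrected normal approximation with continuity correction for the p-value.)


Step 1: Combine and sort all 12 observations; assign midranks.
sorted (value, group): (9,Y), (10,X), (10,Y), (11,Y), (17,X), (17,Y), (18,Y), (21,Y), (23,X), (24,Y), (27,X), (32,Y)
ranks: 9->1, 10->2.5, 10->2.5, 11->4, 17->5.5, 17->5.5, 18->7, 21->8, 23->9, 24->10, 27->11, 32->12
Step 2: Rank sum for X: R1 = 2.5 + 5.5 + 9 + 11 = 28.
Step 3: U_X = R1 - n1(n1+1)/2 = 28 - 4*5/2 = 28 - 10 = 18.
       U_Y = n1*n2 - U_X = 32 - 18 = 14.
Step 4: Ties are present, so use the tie-corrected normal approximation (with continuity correction) for the p-value.
Step 5: p-value = 0.798215; compare to alpha = 0.1. fail to reject H0.

U_X = 18, p = 0.798215, fail to reject H0 at alpha = 0.1.


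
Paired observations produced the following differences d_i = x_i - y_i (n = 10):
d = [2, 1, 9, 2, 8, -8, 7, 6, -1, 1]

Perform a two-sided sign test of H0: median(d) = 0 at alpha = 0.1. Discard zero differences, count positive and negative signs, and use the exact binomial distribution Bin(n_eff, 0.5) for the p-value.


Step 1: Discard zero differences. Original n = 10; n_eff = number of nonzero differences = 10.
Nonzero differences (with sign): +2, +1, +9, +2, +8, -8, +7, +6, -1, +1
Step 2: Count signs: positive = 8, negative = 2.
Step 3: Under H0: P(positive) = 0.5, so the number of positives S ~ Bin(10, 0.5).
Step 4: Two-sided exact p-value = sum of Bin(10,0.5) probabilities at or below the observed probability = 0.109375.
Step 5: alpha = 0.1. fail to reject H0.

n_eff = 10, pos = 8, neg = 2, p = 0.109375, fail to reject H0.


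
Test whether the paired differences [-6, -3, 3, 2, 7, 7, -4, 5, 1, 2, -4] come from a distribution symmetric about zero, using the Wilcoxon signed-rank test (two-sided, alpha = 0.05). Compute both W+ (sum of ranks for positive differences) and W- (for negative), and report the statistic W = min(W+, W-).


Step 1: Drop any zero differences (none here) and take |d_i|.
|d| = [6, 3, 3, 2, 7, 7, 4, 5, 1, 2, 4]
Step 2: Midrank |d_i| (ties get averaged ranks).
ranks: |6|->9, |3|->4.5, |3|->4.5, |2|->2.5, |7|->10.5, |7|->10.5, |4|->6.5, |5|->8, |1|->1, |2|->2.5, |4|->6.5
Step 3: Attach original signs; sum ranks with positive sign and with negative sign.
W+ = 4.5 + 2.5 + 10.5 + 10.5 + 8 + 1 + 2.5 = 39.5
W- = 9 + 4.5 + 6.5 + 6.5 = 26.5
(Check: W+ + W- = 66 should equal n(n+1)/2 = 66.)
Step 4: Test statistic W = min(W+, W-) = 26.5.
Step 5: Ties in |d|, so use the tie-corrected normal approximation.
        E[W] = n(n+1)/4 = 11*12/4 = 33.
        Tie groups: |d|=2 (t=2), |d|=3 (t=2), |d|=4 (t=2), |d|=7 (t=2); sum(t^3 - t) = 24.
        Var[W] = n(n+1)(2n+1)/24 - sum(t^3-t)/48 = 3036/24 - 24/48 = 126.
        z = (W - E[W]) / sqrt(Var[W]) = (26.5 - 33) / 11.2250 = -0.5791.
        Two-sided p = 2*Phi(z) = 0.562545.
Step 6: alpha = 0.05. fail to reject H0.

W+ = 39.5, W- = 26.5, W = min = 26.5, p = 0.562545, fail to reject H0.


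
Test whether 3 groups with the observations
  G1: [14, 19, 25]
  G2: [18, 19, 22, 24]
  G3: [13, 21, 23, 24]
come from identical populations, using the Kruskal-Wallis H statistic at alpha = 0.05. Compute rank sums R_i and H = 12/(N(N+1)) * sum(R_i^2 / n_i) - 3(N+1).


Step 1: Combine all N = 11 observations and assign midranks.
sorted (value, group, rank): (13,G3,1), (14,G1,2), (18,G2,3), (19,G1,4.5), (19,G2,4.5), (21,G3,6), (22,G2,7), (23,G3,8), (24,G2,9.5), (24,G3,9.5), (25,G1,11)
Step 2: Sum ranks within each group.
R_1 = 17.5 (n_1 = 3)
R_2 = 24 (n_2 = 4)
R_3 = 24.5 (n_3 = 4)
Step 3: H = 12/(N(N+1)) * sum(R_i^2/n_i) - 3(N+1)
     = 12/(11*12) * (17.5^2/3 + 24^2/4 + 24.5^2/4) - 3*12
     = 0.090909 * 396.146 - 36
     = 0.013258.
Step 4: Ties present; correction factor C = 1 - 12/(11^3 - 11) = 0.990909. Corrected H = 0.013258 / 0.990909 = 0.013379.
Step 5: Under H0, H ~ chi^2(2); p-value = 0.993333.
Step 6: alpha = 0.05. fail to reject H0.

H = 0.0134, df = 2, p = 0.993333, fail to reject H0.


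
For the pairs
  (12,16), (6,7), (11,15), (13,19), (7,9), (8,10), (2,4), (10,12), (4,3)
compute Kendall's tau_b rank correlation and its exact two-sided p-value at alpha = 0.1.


Step 1: Enumerate the 36 unordered pairs (i,j) with i<j and classify each by sign(x_j-x_i) * sign(y_j-y_i).
  (1,2):dx=-6,dy=-9->C; (1,3):dx=-1,dy=-1->C; (1,4):dx=+1,dy=+3->C; (1,5):dx=-5,dy=-7->C
  (1,6):dx=-4,dy=-6->C; (1,7):dx=-10,dy=-12->C; (1,8):dx=-2,dy=-4->C; (1,9):dx=-8,dy=-13->C
  (2,3):dx=+5,dy=+8->C; (2,4):dx=+7,dy=+12->C; (2,5):dx=+1,dy=+2->C; (2,6):dx=+2,dy=+3->C
  (2,7):dx=-4,dy=-3->C; (2,8):dx=+4,dy=+5->C; (2,9):dx=-2,dy=-4->C; (3,4):dx=+2,dy=+4->C
  (3,5):dx=-4,dy=-6->C; (3,6):dx=-3,dy=-5->C; (3,7):dx=-9,dy=-11->C; (3,8):dx=-1,dy=-3->C
  (3,9):dx=-7,dy=-12->C; (4,5):dx=-6,dy=-10->C; (4,6):dx=-5,dy=-9->C; (4,7):dx=-11,dy=-15->C
  (4,8):dx=-3,dy=-7->C; (4,9):dx=-9,dy=-16->C; (5,6):dx=+1,dy=+1->C; (5,7):dx=-5,dy=-5->C
  (5,8):dx=+3,dy=+3->C; (5,9):dx=-3,dy=-6->C; (6,7):dx=-6,dy=-6->C; (6,8):dx=+2,dy=+2->C
  (6,9):dx=-4,dy=-7->C; (7,8):dx=+8,dy=+8->C; (7,9):dx=+2,dy=-1->D; (8,9):dx=-6,dy=-9->C
Step 2: C = 35, D = 1, total pairs = 36.
Step 3: tau = (C - D)/(n(n-1)/2) = (35 - 1)/36 = 0.944444.
Step 4: Exact two-sided p-value (enumerate n! = 362880 permutations of y under H0): p = 0.000050.
Step 5: alpha = 0.1. reject H0.

tau_b = 0.9444 (C=35, D=1), p = 0.000050, reject H0.


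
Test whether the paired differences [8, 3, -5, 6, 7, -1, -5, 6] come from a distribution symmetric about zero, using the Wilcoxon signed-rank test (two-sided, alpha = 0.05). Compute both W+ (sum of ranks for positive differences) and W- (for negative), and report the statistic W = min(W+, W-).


Step 1: Drop any zero differences (none here) and take |d_i|.
|d| = [8, 3, 5, 6, 7, 1, 5, 6]
Step 2: Midrank |d_i| (ties get averaged ranks).
ranks: |8|->8, |3|->2, |5|->3.5, |6|->5.5, |7|->7, |1|->1, |5|->3.5, |6|->5.5
Step 3: Attach original signs; sum ranks with positive sign and with negative sign.
W+ = 8 + 2 + 5.5 + 7 + 5.5 = 28
W- = 3.5 + 1 + 3.5 = 8
(Check: W+ + W- = 36 should equal n(n+1)/2 = 36.)
Step 4: Test statistic W = min(W+, W-) = 8.
Step 5: Ties in |d|, so use the tie-corrected normal approximation.
        E[W] = n(n+1)/4 = 8*9/4 = 18.
        Tie groups: |d|=5 (t=2), |d|=6 (t=2); sum(t^3 - t) = 12.
        Var[W] = n(n+1)(2n+1)/24 - sum(t^3-t)/48 = 1224/24 - 12/48 = 50.75.
        z = (W - E[W]) / sqrt(Var[W]) = (8 - 18) / 7.1239 = -1.4037.
        Two-sided p = 2*Phi(z) = 0.160401.
Step 6: alpha = 0.05. fail to reject H0.

W+ = 28, W- = 8, W = min = 8, p = 0.160401, fail to reject H0.


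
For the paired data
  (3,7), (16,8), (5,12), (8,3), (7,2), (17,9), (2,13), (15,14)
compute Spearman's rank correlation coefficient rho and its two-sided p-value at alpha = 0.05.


Step 1: Rank x and y separately (midranks; no ties here).
rank(x): 3->2, 16->7, 5->3, 8->5, 7->4, 17->8, 2->1, 15->6
rank(y): 7->3, 8->4, 12->6, 3->2, 2->1, 9->5, 13->7, 14->8
Step 2: d_i = R_x(i) - R_y(i); compute d_i^2.
  (2-3)^2=1, (7-4)^2=9, (3-6)^2=9, (5-2)^2=9, (4-1)^2=9, (8-5)^2=9, (1-7)^2=36, (6-8)^2=4
sum(d^2) = 86.
Step 3: rho = 1 - 6*86 / (8*(8^2 - 1)) = 1 - 516/504 = -0.023810.
Step 4: Under H0, t = rho * sqrt((n-2)/(1-rho^2)) = -0.0583 ~ t(6).
Step 5: Two-sided p-value from the t-distribution with 6 df = 0.955374.
Step 6: alpha = 0.05. fail to reject H0.

rho = -0.0238, p = 0.955374, fail to reject H0 at alpha = 0.05.


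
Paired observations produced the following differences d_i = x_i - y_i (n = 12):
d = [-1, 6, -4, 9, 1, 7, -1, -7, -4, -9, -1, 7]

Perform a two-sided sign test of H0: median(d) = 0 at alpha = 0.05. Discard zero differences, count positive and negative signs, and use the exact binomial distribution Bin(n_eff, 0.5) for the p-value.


Step 1: Discard zero differences. Original n = 12; n_eff = number of nonzero differences = 12.
Nonzero differences (with sign): -1, +6, -4, +9, +1, +7, -1, -7, -4, -9, -1, +7
Step 2: Count signs: positive = 5, negative = 7.
Step 3: Under H0: P(positive) = 0.5, so the number of positives S ~ Bin(12, 0.5).
Step 4: Two-sided exact p-value = sum of Bin(12,0.5) probabilities at or below the observed probability = 0.774414.
Step 5: alpha = 0.05. fail to reject H0.

n_eff = 12, pos = 5, neg = 7, p = 0.774414, fail to reject H0.


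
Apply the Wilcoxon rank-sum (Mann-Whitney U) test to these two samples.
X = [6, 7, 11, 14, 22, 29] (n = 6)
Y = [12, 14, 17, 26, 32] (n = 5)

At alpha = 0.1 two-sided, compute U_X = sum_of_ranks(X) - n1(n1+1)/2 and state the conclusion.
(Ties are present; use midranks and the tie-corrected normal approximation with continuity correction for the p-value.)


Step 1: Combine and sort all 11 observations; assign midranks.
sorted (value, group): (6,X), (7,X), (11,X), (12,Y), (14,X), (14,Y), (17,Y), (22,X), (26,Y), (29,X), (32,Y)
ranks: 6->1, 7->2, 11->3, 12->4, 14->5.5, 14->5.5, 17->7, 22->8, 26->9, 29->10, 32->11
Step 2: Rank sum for X: R1 = 1 + 2 + 3 + 5.5 + 8 + 10 = 29.5.
Step 3: U_X = R1 - n1(n1+1)/2 = 29.5 - 6*7/2 = 29.5 - 21 = 8.5.
       U_Y = n1*n2 - U_X = 30 - 8.5 = 21.5.
Step 4: Ties are present, so use the tie-corrected normal approximation (with continuity correction) for the p-value.
Step 5: p-value = 0.272229; compare to alpha = 0.1. fail to reject H0.

U_X = 8.5, p = 0.272229, fail to reject H0 at alpha = 0.1.


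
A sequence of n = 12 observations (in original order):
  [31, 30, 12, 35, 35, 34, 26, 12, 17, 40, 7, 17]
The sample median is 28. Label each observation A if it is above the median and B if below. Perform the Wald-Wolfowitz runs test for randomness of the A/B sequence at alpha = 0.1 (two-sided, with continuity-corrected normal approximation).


Step 1: Compute median = 28; label A = above, B = below.
Labels in order: AABAAABBBABB  (n_A = 6, n_B = 6)
Step 2: Count runs R = 6.
Step 3: Under H0 (random ordering), E[R] = 2*n_A*n_B/(n_A+n_B) + 1 = 2*6*6/12 + 1 = 7.0000.
        Var[R] = 2*n_A*n_B*(2*n_A*n_B - n_A - n_B) / ((n_A+n_B)^2 * (n_A+n_B-1)) = 4320/1584 = 2.7273.
        SD[R] = 1.6514.
Step 4: Continuity-corrected z = (R + 0.5 - E[R]) / SD[R] = (6 + 0.5 - 7.0000) / 1.6514 = -0.3028.
Step 5: Two-sided p-value via normal approximation = 2*(1 - Phi(|z|)) = 0.762069.
Step 6: alpha = 0.1. fail to reject H0.

R = 6, z = -0.3028, p = 0.762069, fail to reject H0.


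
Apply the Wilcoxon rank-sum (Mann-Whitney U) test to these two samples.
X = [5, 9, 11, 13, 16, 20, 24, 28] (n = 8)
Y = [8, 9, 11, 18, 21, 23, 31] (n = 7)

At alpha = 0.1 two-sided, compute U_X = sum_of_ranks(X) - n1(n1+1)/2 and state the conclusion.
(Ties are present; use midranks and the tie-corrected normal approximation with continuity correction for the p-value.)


Step 1: Combine and sort all 15 observations; assign midranks.
sorted (value, group): (5,X), (8,Y), (9,X), (9,Y), (11,X), (11,Y), (13,X), (16,X), (18,Y), (20,X), (21,Y), (23,Y), (24,X), (28,X), (31,Y)
ranks: 5->1, 8->2, 9->3.5, 9->3.5, 11->5.5, 11->5.5, 13->7, 16->8, 18->9, 20->10, 21->11, 23->12, 24->13, 28->14, 31->15
Step 2: Rank sum for X: R1 = 1 + 3.5 + 5.5 + 7 + 8 + 10 + 13 + 14 = 62.
Step 3: U_X = R1 - n1(n1+1)/2 = 62 - 8*9/2 = 62 - 36 = 26.
       U_Y = n1*n2 - U_X = 56 - 26 = 30.
Step 4: Ties are present, so use the tie-corrected normal approximation (with continuity correction) for the p-value.
Step 5: p-value = 0.861942; compare to alpha = 0.1. fail to reject H0.

U_X = 26, p = 0.861942, fail to reject H0 at alpha = 0.1.


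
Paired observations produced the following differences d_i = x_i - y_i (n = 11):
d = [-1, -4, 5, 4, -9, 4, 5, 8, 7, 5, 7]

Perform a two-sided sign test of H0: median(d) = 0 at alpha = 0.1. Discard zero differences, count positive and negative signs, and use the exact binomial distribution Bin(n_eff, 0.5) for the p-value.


Step 1: Discard zero differences. Original n = 11; n_eff = number of nonzero differences = 11.
Nonzero differences (with sign): -1, -4, +5, +4, -9, +4, +5, +8, +7, +5, +7
Step 2: Count signs: positive = 8, negative = 3.
Step 3: Under H0: P(positive) = 0.5, so the number of positives S ~ Bin(11, 0.5).
Step 4: Two-sided exact p-value = sum of Bin(11,0.5) probabilities at or below the observed probability = 0.226562.
Step 5: alpha = 0.1. fail to reject H0.

n_eff = 11, pos = 8, neg = 3, p = 0.226562, fail to reject H0.


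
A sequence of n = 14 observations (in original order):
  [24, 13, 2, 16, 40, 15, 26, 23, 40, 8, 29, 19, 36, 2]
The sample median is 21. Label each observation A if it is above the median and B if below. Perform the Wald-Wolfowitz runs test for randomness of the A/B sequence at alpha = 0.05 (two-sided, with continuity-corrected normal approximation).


Step 1: Compute median = 21; label A = above, B = below.
Labels in order: ABBBABAAABABAB  (n_A = 7, n_B = 7)
Step 2: Count runs R = 10.
Step 3: Under H0 (random ordering), E[R] = 2*n_A*n_B/(n_A+n_B) + 1 = 2*7*7/14 + 1 = 8.0000.
        Var[R] = 2*n_A*n_B*(2*n_A*n_B - n_A - n_B) / ((n_A+n_B)^2 * (n_A+n_B-1)) = 8232/2548 = 3.2308.
        SD[R] = 1.7974.
Step 4: Continuity-corrected z = (R - 0.5 - E[R]) / SD[R] = (10 - 0.5 - 8.0000) / 1.7974 = 0.8345.
Step 5: Two-sided p-value via normal approximation = 2*(1 - Phi(|z|)) = 0.403986.
Step 6: alpha = 0.05. fail to reject H0.

R = 10, z = 0.8345, p = 0.403986, fail to reject H0.


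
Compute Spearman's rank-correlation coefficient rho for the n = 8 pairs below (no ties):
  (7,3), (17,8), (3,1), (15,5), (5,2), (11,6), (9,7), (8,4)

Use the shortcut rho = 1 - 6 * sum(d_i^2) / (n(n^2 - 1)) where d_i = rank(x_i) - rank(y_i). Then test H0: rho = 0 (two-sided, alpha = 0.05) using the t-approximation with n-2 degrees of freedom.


Step 1: Rank x and y separately (midranks; no ties here).
rank(x): 7->3, 17->8, 3->1, 15->7, 5->2, 11->6, 9->5, 8->4
rank(y): 3->3, 8->8, 1->1, 5->5, 2->2, 6->6, 7->7, 4->4
Step 2: d_i = R_x(i) - R_y(i); compute d_i^2.
  (3-3)^2=0, (8-8)^2=0, (1-1)^2=0, (7-5)^2=4, (2-2)^2=0, (6-6)^2=0, (5-7)^2=4, (4-4)^2=0
sum(d^2) = 8.
Step 3: rho = 1 - 6*8 / (8*(8^2 - 1)) = 1 - 48/504 = 0.904762.
Step 4: Under H0, t = rho * sqrt((n-2)/(1-rho^2)) = 5.2034 ~ t(6).
Step 5: Two-sided p-value from the t-distribution with 6 df = 0.002008.
Step 6: alpha = 0.05. reject H0.

rho = 0.9048, p = 0.002008, reject H0 at alpha = 0.05.
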